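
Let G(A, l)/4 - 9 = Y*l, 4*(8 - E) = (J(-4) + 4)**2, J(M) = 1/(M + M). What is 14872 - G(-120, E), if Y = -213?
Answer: 1181035/64 ≈ 18454.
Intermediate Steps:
J(M) = 1/(2*M)
E = 1087/256 (E = 8 - ((1/2)/(-4) + 4)**2/4 = 8 - ((1/2)*(-1/4) + 4)**2/4 = 8 - (-1/8 + 4)**2/4 = 8 - (31/8)**2/4 = 8 - 1/4*961/64 = 8 - 961/256 = 1087/256 ≈ 4.2461)
G(A, l) = 36 - 852*l (G(A, l) = 36 + 4*(-213*l) = 36 - 852*l)
14872 - G(-120, E) = 14872 - (36 - 852*1087/256) = 14872 - (36 - 231531/64) = 14872 - 1*(-229227/64) = 14872 + 229227/64 = 1181035/64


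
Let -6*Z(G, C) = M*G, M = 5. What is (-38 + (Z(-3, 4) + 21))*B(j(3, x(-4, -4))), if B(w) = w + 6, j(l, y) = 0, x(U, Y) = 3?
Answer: -87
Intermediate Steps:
Z(G, C) = -5*G/6
B(w) = 6 + w
(-38 + (Z(-3, 4) + 21))*B(j(3, x(-4, -4))) = (-38 + (-⅚*(-3) + 21))*(6 + 0) = (-38 + (5/2 + 21))*6 = (-38 + 47/2)*6 = -29/2*6 = -87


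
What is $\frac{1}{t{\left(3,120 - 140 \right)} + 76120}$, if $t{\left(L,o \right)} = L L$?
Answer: $\frac{1}{76129} \approx 1.3136 \cdot 10^{-5}$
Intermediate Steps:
$t{\left(L,o \right)} = L^{2}$
$\frac{1}{t{\left(3,120 - 140 \right)} + 76120} = \frac{1}{3^{2} + 76120} = \frac{1}{9 + 76120} = \frac{1}{76129}$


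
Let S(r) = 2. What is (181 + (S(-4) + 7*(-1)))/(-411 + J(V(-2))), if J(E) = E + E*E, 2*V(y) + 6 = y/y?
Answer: -704/1629 ≈ -0.43217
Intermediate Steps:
V(y) = -5/2 (V(y) = -3 + (y/y)/2 = -3 + (1/2)*1 = -3 + 1/2 = -5/2)
J(E) = E + E**2
(181 + (S(-4) + 7*(-1)))/(-411 + J(V(-2))) = (181 + (2 + 7*(-1)))/(-411 - 5*(1 - 5/2)/2) = (181 + (2 - 7))/(-411 - 5/2*(-3/2)) = (181 - 5)/(-411 + 15/4) = 176/(-1629/4) = 176*(-4/1629) = -704/1629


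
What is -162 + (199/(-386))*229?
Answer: -108103/386 ≈ -280.06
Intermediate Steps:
-162 + (199/(-386))*229 = -162 + (199*(-1/386))*229 = -162 - 199/386*229 = -162 - 45571/386 = -108103/386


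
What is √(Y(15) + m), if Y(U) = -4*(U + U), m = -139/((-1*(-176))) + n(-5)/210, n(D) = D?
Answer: I*√103147737/924 ≈ 10.992*I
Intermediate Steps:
m = -3007/3696 (m = -139/((-1*(-176))) - 5/210 = -139/176 - 5*1/210 = -139*1/176 - 1/42 = -139/176 - 1/42 = -3007/3696 ≈ -0.81358)
Y(U) = -8*U
√(Y(15) + m) = √(-8*15 - 3007/3696) = √(-120 - 3007/3696) = √(-446527/3696) = I*√103147737/924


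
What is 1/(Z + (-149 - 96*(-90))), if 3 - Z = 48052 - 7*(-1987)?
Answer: -1/53467 ≈ -1.8703e-5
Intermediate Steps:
Z = -61958 (Z = 3 - (48052 - 7*(-1987)) = 3 - (48052 + 13909) = 3 - 1*61961 = 3 - 61961 = -61958)
1/(Z + (-149 - 96*(-90))) = 1/(-61958 + (-149 - 96*(-90))) = 1/(-61958 + (-149 + 8640)) = 1/(-61958 + 8491) = 1/(-53467) = -1/53467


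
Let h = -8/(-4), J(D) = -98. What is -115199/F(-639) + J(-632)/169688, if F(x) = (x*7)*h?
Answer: 698107543/54215316 ≈ 12.877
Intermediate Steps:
h = 2 (h = -8*(-¼) = 2)
F(x) = 14*x (F(x) = (x*7)*2 = (7*x)*2 = 14*x)
-115199/F(-639) + J(-632)/169688 = -115199/(14*(-639)) - 98/169688 = -115199/(-8946) - 98*1/169688 = -115199*(-1/8946) - 49/84844 = 16457/1278 - 49/84844 = 698107543/54215316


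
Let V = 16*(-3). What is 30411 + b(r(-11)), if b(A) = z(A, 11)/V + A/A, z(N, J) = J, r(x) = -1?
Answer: 1459765/48 ≈ 30412.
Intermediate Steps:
V = -48
b(A) = 37/48 (b(A) = 11/(-48) + A/A = 11*(-1/48) + 1 = -11/48 + 1 = 37/48)
30411 + b(r(-11)) = 30411 + 37/48 = 1459765/48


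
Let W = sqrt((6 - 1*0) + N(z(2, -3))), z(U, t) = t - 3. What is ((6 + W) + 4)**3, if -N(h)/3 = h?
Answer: 1720 + 648*sqrt(6) ≈ 3307.3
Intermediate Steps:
z(U, t) = -3 + t
N(h) = -3*h
W = 2*sqrt(6) (W = sqrt((6 - 1*0) - 3*(-3 - 3)) = sqrt((6 + 0) - 3*(-6)) = sqrt(6 + 18) = sqrt(24) = 2*sqrt(6) ≈ 4.8990)
((6 + W) + 4)**3 = ((6 + 2*sqrt(6)) + 4)**3 = (10 + 2*sqrt(6))**3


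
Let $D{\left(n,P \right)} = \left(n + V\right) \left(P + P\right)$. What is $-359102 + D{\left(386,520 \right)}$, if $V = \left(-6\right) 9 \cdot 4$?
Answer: $-182302$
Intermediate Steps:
$V = -216$ ($V = \left(-54\right) 4 = -216$)
$D{\left(n,P \right)} = 2 P \left(-216 + n\right)$ ($D{\left(n,P \right)} = \left(n - 216\right) \left(P + P\right) = \left(-216 + n\right) 2 P = 2 P \left(-216 + n\right)$)
$-359102 + D{\left(386,520 \right)} = -359102 + 2 \cdot 520 \left(-216 + 386\right) = -359102 + 2 \cdot 520 \cdot 170 = -359102 + 176800 = -182302$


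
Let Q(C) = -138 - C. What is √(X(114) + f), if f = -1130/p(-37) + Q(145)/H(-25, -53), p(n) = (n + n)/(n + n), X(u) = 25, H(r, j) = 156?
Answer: I*√6733857/78 ≈ 33.269*I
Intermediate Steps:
p(n) = 1 (p(n) = (2*n)/((2*n)) = (2*n)*(1/(2*n)) = 1)
f = -176563/156 (f = -1130/1 + (-138 - 1*145)/156 = -1130*1 + (-138 - 145)*(1/156) = -1130 - 283*1/156 = -1130 - 283/156 = -176563/156 ≈ -1131.8)
√(X(114) + f) = √(25 - 176563/156) = √(-172663/156) = I*√6733857/78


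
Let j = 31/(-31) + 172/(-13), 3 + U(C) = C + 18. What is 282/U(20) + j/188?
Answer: 682733/85540 ≈ 7.9814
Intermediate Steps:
U(C) = 15 + C (U(C) = -3 + (C + 18) = -3 + (18 + C) = 15 + C)
j = -185/13 (j = 31*(-1/31) + 172*(-1/13) = -1 - 172/13 = -185/13 ≈ -14.231)
282/U(20) + j/188 = 282/(15 + 20) - 185/13/188 = 282/35 - 185/13*1/188 = 282*(1/35) - 185/2444 = 282/35 - 185/2444 = 682733/85540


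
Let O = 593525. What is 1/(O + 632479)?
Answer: 1/1226004 ≈ 8.1566e-7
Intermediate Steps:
1/(O + 632479) = 1/(593525 + 632479) = 1/1226004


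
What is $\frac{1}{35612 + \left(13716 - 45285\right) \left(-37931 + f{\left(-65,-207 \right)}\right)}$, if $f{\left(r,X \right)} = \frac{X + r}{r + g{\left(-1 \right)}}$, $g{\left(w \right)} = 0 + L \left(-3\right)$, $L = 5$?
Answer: $\frac{5}{5986860082} \approx 8.3516 \cdot 10^{-10}$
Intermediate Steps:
$g{\left(w \right)} = -15$ ($g{\left(w \right)} = 0 + 5 \left(-3\right) = 0 - 15 = -15$)
$f{\left(r,X \right)} = \frac{X + r}{-15 + r}$ ($f{\left(r,X \right)} = \frac{X + r}{r - 15} = \frac{X + r}{-15 + r}$)
$\frac{1}{35612 + \left(13716 - 45285\right) \left(-37931 + f{\left(-65,-207 \right)}\right)} = \frac{1}{35612 + \left(13716 - 45285\right) \left(-37931 + \frac{-207 - 65}{-15 - 65}\right)} = \frac{1}{35612 - 31569 \left(-37931 + \frac{1}{-80} \left(-272\right)\right)} = \frac{1}{35612 - 31569 \left(-37931 - - \frac{17}{5}\right)} = \frac{1}{35612 - 31569 \left(-37931 + \frac{17}{5}\right)} = \frac{1}{35612 - - \frac{5986682022}{5}} = \frac{1}{35612 + \frac{5986682022}{5}} = \frac{1}{\frac{5986860082}{5}} = \frac{5}{5986860082}$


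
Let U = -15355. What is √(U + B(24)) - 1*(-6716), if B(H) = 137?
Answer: 6716 + I*√15218 ≈ 6716.0 + 123.36*I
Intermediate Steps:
√(U + B(24)) - 1*(-6716) = √(-15355 + 137) - 1*(-6716) = √(-15218) + 6716 = I*√15218 + 6716 = 6716 + I*√15218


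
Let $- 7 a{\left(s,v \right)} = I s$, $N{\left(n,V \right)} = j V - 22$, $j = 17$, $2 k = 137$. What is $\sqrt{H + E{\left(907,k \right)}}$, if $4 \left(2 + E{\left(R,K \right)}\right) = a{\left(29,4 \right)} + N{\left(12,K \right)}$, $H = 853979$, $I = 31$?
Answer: $\frac{\sqrt{669716726}}{28} \approx 924.25$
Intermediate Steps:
$k = \frac{137}{2}$ ($k = \frac{1}{2} \cdot 137 = \frac{137}{2} \approx 68.5$)
$N{\left(n,V \right)} = -22 + 17 V$ ($N{\left(n,V \right)} = 17 V - 22 = -22 + 17 V$)
$a{\left(s,v \right)} = - \frac{31 s}{7}$
$E{\left(R,K \right)} = - \frac{1109}{28} + \frac{17 K}{4}$ ($E{\left(R,K \right)} = -2 + \frac{\left(- \frac{31}{7}\right) 29 + \left(-22 + 17 K\right)}{4} = -2 + \frac{- \frac{899}{7} + \left(-22 + 17 K\right)}{4} = -2 + \frac{- \frac{1053}{7} + 17 K}{4} = -2 + \left(- \frac{1053}{28} + \frac{17 K}{4}\right) = - \frac{1109}{28} + \frac{17 K}{4}$)
$\sqrt{H + E{\left(907,k \right)}} = \sqrt{853979 + \left(- \frac{1109}{28} + \frac{17}{4} \cdot \frac{137}{2}\right)} = \sqrt{853979 + \left(- \frac{1109}{28} + \frac{2329}{8}\right)} = \sqrt{853979 + \frac{14085}{56}} = \sqrt{\frac{47836909}{56}} = \frac{\sqrt{669716726}}{28}$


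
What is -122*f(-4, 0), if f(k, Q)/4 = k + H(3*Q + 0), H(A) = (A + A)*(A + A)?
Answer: 1952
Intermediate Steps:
H(A) = 4*A² (H(A) = (2*A)*(2*A) = 4*A²)
f(k, Q) = 4*k + 144*Q² (f(k, Q) = 4*(k + 4*(3*Q + 0)²) = 4*(k + 4*(3*Q)²) = 4*(k + 4*(9*Q²)) = 4*(k + 36*Q²) = 4*k + 144*Q²)
-122*f(-4, 0) = -122*(4*(-4) + 144*0²) = -122*(-16 + 144*0) = -122*(-16 + 0) = -122*(-16) = 1952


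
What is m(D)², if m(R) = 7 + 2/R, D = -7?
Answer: 2209/49 ≈ 45.082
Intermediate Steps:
m(D)² = (7 + 2/(-7))² = (7 + 2*(-⅐))² = (7 - 2/7)² = (47/7)² = 2209/49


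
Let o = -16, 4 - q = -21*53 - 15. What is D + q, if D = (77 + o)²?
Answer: 4853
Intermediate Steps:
q = 1132 (q = 4 - (-21*53 - 15) = 4 - (-1113 - 15) = 4 - 1*(-1128) = 4 + 1128 = 1132)
D = 3721 (D = (77 - 16)² = 61² = 3721)
D + q = 3721 + 1132 = 4853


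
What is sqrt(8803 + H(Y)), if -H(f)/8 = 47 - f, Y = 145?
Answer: sqrt(9587) ≈ 97.913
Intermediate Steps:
H(f) = -376 + 8*f (H(f) = -8*(47 - f) = -376 + 8*f)
sqrt(8803 + H(Y)) = sqrt(8803 + (-376 + 8*145)) = sqrt(8803 + (-376 + 1160)) = sqrt(8803 + 784) = sqrt(9587)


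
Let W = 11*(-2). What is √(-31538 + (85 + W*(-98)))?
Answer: I*√29297 ≈ 171.16*I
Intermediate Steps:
W = -22
√(-31538 + (85 + W*(-98))) = √(-31538 + (85 - 22*(-98))) = √(-31538 + (85 + 2156)) = √(-31538 + 2241) = √(-29297) = I*√29297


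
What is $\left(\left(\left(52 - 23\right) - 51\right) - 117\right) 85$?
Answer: $-11815$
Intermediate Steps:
$\left(\left(\left(52 - 23\right) - 51\right) - 117\right) 85 = \left(\left(29 - 51\right) - 117\right) 85 = \left(-22 - 117\right) 85 = \left(-139\right) 85 = -11815$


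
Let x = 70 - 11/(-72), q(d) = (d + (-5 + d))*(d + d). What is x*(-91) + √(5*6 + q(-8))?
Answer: -459641/72 + √366 ≈ -6364.8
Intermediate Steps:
q(d) = 2*d*(-5 + 2*d) (q(d) = (-5 + 2*d)*(2*d) = 2*d*(-5 + 2*d))
x = 5051/72 (x = 70 - 11*(-1)/72 = 70 - 1*(-11/72) = 70 + 11/72 = 5051/72 ≈ 70.153)
x*(-91) + √(5*6 + q(-8)) = (5051/72)*(-91) + √(5*6 + 2*(-8)*(-5 + 2*(-8))) = -459641/72 + √(30 + 2*(-8)*(-5 - 16)) = -459641/72 + √(30 + 2*(-8)*(-21)) = -459641/72 + √(30 + 336) = -459641/72 + √366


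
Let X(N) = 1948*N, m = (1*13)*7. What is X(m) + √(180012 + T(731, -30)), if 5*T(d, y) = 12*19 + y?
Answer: 177268 + √4501290/5 ≈ 1.7769e+5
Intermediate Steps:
T(d, y) = 228/5 + y/5 (T(d, y) = (12*19 + y)/5 = (228 + y)/5 = 228/5 + y/5)
m = 91 (m = 13*7 = 91)
X(m) + √(180012 + T(731, -30)) = 1948*91 + √(180012 + (228/5 + (⅕)*(-30))) = 177268 + √(180012 + (228/5 - 6)) = 177268 + √(180012 + 198/5) = 177268 + √(900258/5) = 177268 + √4501290/5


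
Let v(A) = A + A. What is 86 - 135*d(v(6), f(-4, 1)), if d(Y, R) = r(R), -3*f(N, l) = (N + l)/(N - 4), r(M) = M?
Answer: 823/8 ≈ 102.88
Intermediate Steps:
v(A) = 2*A
f(N, l) = -(N + l)/(3*(-4 + N)) (f(N, l) = -(N + l)/(3*(N - 4)) = -(N + l)/(3*(-4 + N)))
d(Y, R) = R
86 - 135*d(v(6), f(-4, 1)) = 86 - 45*(-1*(-4) - 1*1)/(-4 - 4) = 86 - 45*(4 - 1)/(-8) = 86 - 45*(-1)*3/8 = 86 - 135*(-1/8) = 86 + 135/8 = 823/8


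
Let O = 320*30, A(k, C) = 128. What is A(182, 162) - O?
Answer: -9472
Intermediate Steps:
O = 9600
A(182, 162) - O = 128 - 1*9600 = 128 - 9600 = -9472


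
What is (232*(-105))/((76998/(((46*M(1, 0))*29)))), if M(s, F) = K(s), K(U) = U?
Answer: -5416040/12833 ≈ -422.04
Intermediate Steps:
M(s, F) = s
(232*(-105))/((76998/(((46*M(1, 0))*29)))) = (232*(-105))/((76998/(((46*1)*29)))) = -24360/(76998/((46*29))) = -24360/(76998/1334) = -24360/(76998*(1/1334)) = -24360/38499/667 = -24360*667/38499 = -5416040/12833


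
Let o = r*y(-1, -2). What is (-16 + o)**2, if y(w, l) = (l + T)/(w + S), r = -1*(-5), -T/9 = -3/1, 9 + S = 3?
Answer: 56169/49 ≈ 1146.3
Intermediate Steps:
S = -6 (S = -9 + 3 = -6)
T = 27 (T = -(-27)/1 = -(-27) = -9*(-3) = 27)
r = 5
y(w, l) = (27 + l)/(-6 + w) (y(w, l) = (l + 27)/(w - 6) = (27 + l)/(-6 + w))
o = -125/7 (o = 5*((27 - 2)/(-6 - 1)) = 5*(25/(-7)) = 5*(-1/7*25) = 5*(-25/7) = -125/7 ≈ -17.857)
(-16 + o)**2 = (-16 - 125/7)**2 = (-237/7)**2 = 56169/49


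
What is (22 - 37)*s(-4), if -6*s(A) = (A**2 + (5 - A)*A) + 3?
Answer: -85/2 ≈ -42.500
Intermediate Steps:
s(A) = -1/2 - A**2/6 - A*(5 - A)/6 (s(A) = -((A**2 + (5 - A)*A) + 3)/6 = -((A**2 + A*(5 - A)) + 3)/6 = -(3 + A**2 + A*(5 - A))/6 = -1/2 - A**2/6 - A*(5 - A)/6)
(22 - 37)*s(-4) = (22 - 37)*(-1/2 - 5/6*(-4)) = -15*(-1/2 + 10/3) = -15*17/6 = -85/2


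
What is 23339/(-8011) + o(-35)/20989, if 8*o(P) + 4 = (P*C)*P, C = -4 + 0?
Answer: -494773014/168142879 ≈ -2.9426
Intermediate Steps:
C = -4
o(P) = -1/2 - P**2/2 (o(P) = -1/2 + ((P*(-4))*P)/8 = -1/2 + ((-4*P)*P)/8 = -1/2 + (-4*P**2)/8 = -1/2 - P**2/2)
23339/(-8011) + o(-35)/20989 = 23339/(-8011) + (-1/2 - 1/2*(-35)**2)/20989 = 23339*(-1/8011) + (-1/2 - 1/2*1225)*(1/20989) = -23339/8011 + (-1/2 - 1225/2)*(1/20989) = -23339/8011 - 613*1/20989 = -23339/8011 - 613/20989 = -494773014/168142879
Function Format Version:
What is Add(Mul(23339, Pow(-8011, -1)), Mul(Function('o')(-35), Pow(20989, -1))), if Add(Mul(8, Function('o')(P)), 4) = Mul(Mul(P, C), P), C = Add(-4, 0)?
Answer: Rational(-494773014, 168142879) ≈ -2.9426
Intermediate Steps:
C = -4
Function('o')(P) = Add(Rational(-1, 2), Mul(Rational(-1, 2), Pow(P, 2))) (Function('o')(P) = Add(Rational(-1, 2), Mul(Rational(1, 8), Mul(Mul(P, -4), P))) = Add(Rational(-1, 2), Mul(Rational(1, 8), Mul(Mul(-4, P), P))) = Add(Rational(-1, 2), Mul(Rational(1, 8), Mul(-4, Pow(P, 2)))) = Add(Rational(-1, 2), Mul(Rational(-1, 2), Pow(P, 2))))
Add(Mul(23339, Pow(-8011, -1)), Mul(Function('o')(-35), Pow(20989, -1))) = Add(Mul(23339, Pow(-8011, -1)), Mul(Add(Rational(-1, 2), Mul(Rational(-1, 2), Pow(-35, 2))), Pow(20989, -1))) = Add(Mul(23339, Rational(-1, 8011)), Mul(Add(Rational(-1, 2), Mul(Rational(-1, 2), 1225)), Rational(1, 20989))) = Add(Rational(-23339, 8011), Mul(Add(Rational(-1, 2), Rational(-1225, 2)), Rational(1, 20989))) = Add(Rational(-23339, 8011), Mul(-613, Rational(1, 20989))) = Add(Rational(-23339, 8011), Rational(-613, 20989)) = Rational(-494773014, 168142879)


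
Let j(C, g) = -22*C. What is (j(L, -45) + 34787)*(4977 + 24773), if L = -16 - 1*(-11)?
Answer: 1038185750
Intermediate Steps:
L = -5 (L = -16 + 11 = -5)
(j(L, -45) + 34787)*(4977 + 24773) = (-22*(-5) + 34787)*(4977 + 24773) = (110 + 34787)*29750 = 34897*29750 = 1038185750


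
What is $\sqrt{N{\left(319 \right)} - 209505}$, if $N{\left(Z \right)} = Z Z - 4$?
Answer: $6 i \sqrt{2993} \approx 328.25 i$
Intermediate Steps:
$N{\left(Z \right)} = -4 + Z^{2}$ ($N{\left(Z \right)} = Z^{2} - 4 = -4 + Z^{2}$)
$\sqrt{N{\left(319 \right)} - 209505} = \sqrt{\left(-4 + 319^{2}\right) - 209505} = \sqrt{\left(-4 + 101761\right) - 209505} = \sqrt{101757 - 209505} = \sqrt{-107748} = 6 i \sqrt{2993}$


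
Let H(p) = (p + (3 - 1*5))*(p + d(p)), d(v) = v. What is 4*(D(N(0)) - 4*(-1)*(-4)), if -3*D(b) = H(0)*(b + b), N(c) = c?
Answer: -64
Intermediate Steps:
H(p) = 2*p*(-2 + p) (H(p) = (p + (3 - 1*5))*(p + p) = (p + (3 - 5))*(2*p) = (p - 2)*(2*p) = (-2 + p)*(2*p) = 2*p*(-2 + p))
D(b) = 0 (D(b) = -2*0*(-2 + 0)*(b + b)/3 = -2*0*(-2)*2*b/3 = -0*2*b = -1/3*0 = 0)
4*(D(N(0)) - 4*(-1)*(-4)) = 4*(0 - 4*(-1)*(-4)) = 4*(0 + 4*(-4)) = 4*(0 - 16) = 4*(-16) = -64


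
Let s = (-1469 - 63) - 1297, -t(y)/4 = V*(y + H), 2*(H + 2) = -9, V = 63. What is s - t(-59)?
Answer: -19335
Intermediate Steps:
H = -13/2 (H = -2 + (½)*(-9) = -2 - 9/2 = -13/2 ≈ -6.5000)
t(y) = 1638 - 252*y (t(y) = -252*(y - 13/2) = -252*(-13/2 + y) = -4*(-819/2 + 63*y) = 1638 - 252*y)
s = -2829 (s = -1532 - 1297 = -2829)
s - t(-59) = -2829 - (1638 - 252*(-59)) = -2829 - (1638 + 14868) = -2829 - 1*16506 = -2829 - 16506 = -19335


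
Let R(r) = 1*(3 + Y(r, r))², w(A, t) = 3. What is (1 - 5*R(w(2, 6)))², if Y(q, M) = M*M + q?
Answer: 1263376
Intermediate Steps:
Y(q, M) = q + M² (Y(q, M) = M² + q = q + M²)
R(r) = (3 + r + r²)² (R(r) = 1*(3 + (r + r²))² = 1*(3 + r + r²)² = (3 + r + r²)²)
(1 - 5*R(w(2, 6)))² = (1 - 5*(3 + 3 + 3²)²)² = (1 - 5*(3 + 3 + 9)²)² = (1 - 5*15²)² = (1 - 5*225)² = (1 - 1125)² = (-1124)² = 1263376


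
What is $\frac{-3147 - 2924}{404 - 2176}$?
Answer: $\frac{6071}{1772} \approx 3.4261$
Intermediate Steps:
$\frac{-3147 - 2924}{404 - 2176} = - \frac{6071}{-1772} = \left(-6071\right) \left(- \frac{1}{1772}\right) = \frac{6071}{1772}$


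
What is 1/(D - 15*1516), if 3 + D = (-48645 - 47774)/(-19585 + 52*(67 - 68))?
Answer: -19637/446507872 ≈ -4.3979e-5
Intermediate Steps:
D = 37508/19637 (D = -3 + (-48645 - 47774)/(-19585 + 52*(67 - 68)) = -3 - 96419/(-19585 + 52*(-1)) = -3 - 96419/(-19585 - 52) = -3 - 96419/(-19637) = -3 - 96419*(-1/19637) = -3 + 96419/19637 = 37508/19637 ≈ 1.9101)
1/(D - 15*1516) = 1/(37508/19637 - 15*1516) = 1/(37508/19637 - 22740) = 1/(-446507872/19637) = -19637/446507872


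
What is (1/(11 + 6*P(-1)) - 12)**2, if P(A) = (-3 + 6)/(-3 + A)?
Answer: 23716/169 ≈ 140.33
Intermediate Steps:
P(A) = 3/(-3 + A)
(1/(11 + 6*P(-1)) - 12)**2 = (1/(11 + 6*(3/(-3 - 1))) - 12)**2 = (1/(11 + 6*(3/(-4))) - 12)**2 = (1/(11 + 6*(3*(-1/4))) - 12)**2 = (1/(11 + 6*(-3/4)) - 12)**2 = (1/(11 - 9/2) - 12)**2 = (1/(13/2) - 12)**2 = (2/13 - 12)**2 = (-154/13)**2 = 23716/169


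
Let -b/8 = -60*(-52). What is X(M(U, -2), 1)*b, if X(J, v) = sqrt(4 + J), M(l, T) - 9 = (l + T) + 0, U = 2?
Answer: -24960*sqrt(13) ≈ -89995.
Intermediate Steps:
M(l, T) = 9 + T + l (M(l, T) = 9 + ((l + T) + 0) = 9 + ((T + l) + 0) = 9 + (T + l) = 9 + T + l)
b = -24960 (b = -(-480)*(-52) = -8*3120 = -24960)
X(M(U, -2), 1)*b = sqrt(4 + (9 - 2 + 2))*(-24960) = sqrt(4 + 9)*(-24960) = sqrt(13)*(-24960) = -24960*sqrt(13)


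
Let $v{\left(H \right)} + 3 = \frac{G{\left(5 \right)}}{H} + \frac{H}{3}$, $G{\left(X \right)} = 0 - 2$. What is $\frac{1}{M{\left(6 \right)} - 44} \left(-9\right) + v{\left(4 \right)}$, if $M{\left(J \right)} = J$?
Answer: $- \frac{110}{57} \approx -1.9298$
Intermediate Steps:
$G{\left(X \right)} = -2$ ($G{\left(X \right)} = 0 - 2 = -2$)
$v{\left(H \right)} = -3 - \frac{2}{H} + \frac{H}{3}$ ($v{\left(H \right)} = -3 + \left(- \frac{2}{H} + \frac{H}{3}\right) = -3 - \frac{2}{H} + \frac{H}{3}$)
$\frac{1}{M{\left(6 \right)} - 44} \left(-9\right) + v{\left(4 \right)} = \frac{1}{6 - 44} \left(-9\right) - \left(\frac{5}{3} + \frac{1}{2}\right) = \frac{1}{-38} \left(-9\right) - \frac{13}{6} = \left(- \frac{1}{38}\right) \left(-9\right) - \frac{13}{6} = \frac{9}{38} - \frac{13}{6} = - \frac{110}{57}$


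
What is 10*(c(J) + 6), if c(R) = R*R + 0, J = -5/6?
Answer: 1205/18 ≈ 66.944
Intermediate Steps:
J = -⅚ (J = -5*⅙ = -⅚ ≈ -0.83333)
c(R) = R² (c(R) = R² + 0 = R²)
10*(c(J) + 6) = 10*((-⅚)² + 6) = 10*(25/36 + 6) = 10*(241/36) = 1205/18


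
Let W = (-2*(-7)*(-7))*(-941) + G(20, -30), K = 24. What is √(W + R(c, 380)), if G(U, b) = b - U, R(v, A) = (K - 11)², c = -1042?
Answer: √92337 ≈ 303.87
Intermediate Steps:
R(v, A) = 169 (R(v, A) = (24 - 11)² = 13² = 169)
W = 92168 (W = (-2*(-7)*(-7))*(-941) + (-30 - 1*20) = (14*(-7))*(-941) + (-30 - 20) = -98*(-941) - 50 = 92218 - 50 = 92168)
√(W + R(c, 380)) = √(92168 + 169) = √92337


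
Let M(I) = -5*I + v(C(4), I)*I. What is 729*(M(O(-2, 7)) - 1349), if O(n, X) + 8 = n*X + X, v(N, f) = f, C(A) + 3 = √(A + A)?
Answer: -764721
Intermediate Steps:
C(A) = -3 + √2*√A (C(A) = -3 + √(A + A) = -3 + √(2*A) = -3 + √2*√A)
O(n, X) = -8 + X + X*n (O(n, X) = -8 + (n*X + X) = -8 + (X*n + X) = -8 + (X + X*n) = -8 + X + X*n)
M(I) = I² - 5*I (M(I) = -5*I + I*I = -5*I + I² = I² - 5*I)
729*(M(O(-2, 7)) - 1349) = 729*((-8 + 7 + 7*(-2))*(-5 + (-8 + 7 + 7*(-2))) - 1349) = 729*((-8 + 7 - 14)*(-5 + (-8 + 7 - 14)) - 1349) = 729*(-15*(-5 - 15) - 1349) = 729*(-15*(-20) - 1349) = 729*(300 - 1349) = 729*(-1049) = -764721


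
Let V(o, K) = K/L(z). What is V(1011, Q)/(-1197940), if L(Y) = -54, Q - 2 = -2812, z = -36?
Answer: -281/6468876 ≈ -4.3439e-5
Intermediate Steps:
Q = -2810 (Q = 2 - 2812 = -2810)
V(o, K) = -K/54 (V(o, K) = K/(-54) = K*(-1/54) = -K/54)
V(1011, Q)/(-1197940) = -1/54*(-2810)/(-1197940) = (1405/27)*(-1/1197940) = -281/6468876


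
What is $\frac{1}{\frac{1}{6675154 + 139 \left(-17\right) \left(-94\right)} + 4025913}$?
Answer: $\frac{6897276}{27767833112989} \approx 2.4839 \cdot 10^{-7}$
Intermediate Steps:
$\frac{1}{\frac{1}{6675154 + 139 \left(-17\right) \left(-94\right)} + 4025913} = \frac{1}{\frac{1}{6675154 - -222122} + 4025913} = \frac{1}{\frac{1}{6675154 + 222122} + 4025913} = \frac{1}{\frac{1}{6897276} + 4025913} = \frac{1}{\frac{27767833112989}{6897276}} = \frac{6897276}{27767833112989}$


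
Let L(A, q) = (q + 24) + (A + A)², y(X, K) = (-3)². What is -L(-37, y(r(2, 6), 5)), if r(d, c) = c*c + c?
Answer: -5509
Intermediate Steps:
r(d, c) = c + c² (r(d, c) = c² + c = c + c²)
y(X, K) = 9
L(A, q) = 24 + q + 4*A² (L(A, q) = (24 + q) + (2*A)² = (24 + q) + 4*A² = 24 + q + 4*A²)
-L(-37, y(r(2, 6), 5)) = -(24 + 9 + 4*(-37)²) = -(24 + 9 + 4*1369) = -(24 + 9 + 5476) = -1*5509 = -5509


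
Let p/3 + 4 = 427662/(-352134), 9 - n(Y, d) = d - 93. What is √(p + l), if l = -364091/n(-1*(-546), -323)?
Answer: 7*I*√5469530732198/554285 ≈ 29.535*I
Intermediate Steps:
n(Y, d) = 102 - d (n(Y, d) = 9 - (d - 93) = 9 - (-93 + d) = 9 + (93 - d) = 102 - d)
p = -102011/6521 (p = -12 + 3*(427662/(-352134)) = -12 + 3*(427662*(-1/352134)) = -12 + 3*(-23759/19563) = -12 - 23759/6521 = -102011/6521 ≈ -15.643)
l = -364091/425 (l = -364091/(102 - 1*(-323)) = -364091/(102 + 323) = -364091/425 ≈ -856.68)
√(p + l) = √(-102011/6521 - 364091/425) = √(-2417592086/2771425) = 7*I*√5469530732198/554285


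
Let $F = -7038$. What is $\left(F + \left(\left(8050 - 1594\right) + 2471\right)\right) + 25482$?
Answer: $27371$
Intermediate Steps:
$\left(F + \left(\left(8050 - 1594\right) + 2471\right)\right) + 25482 = \left(-7038 + \left(\left(8050 - 1594\right) + 2471\right)\right) + 25482 = \left(-7038 + \left(6456 + 2471\right)\right) + 25482 = \left(-7038 + 8927\right) + 25482 = 1889 + 25482 = 27371$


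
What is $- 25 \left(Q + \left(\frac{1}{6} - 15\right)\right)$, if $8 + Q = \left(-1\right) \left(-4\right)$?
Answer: $\frac{2825}{6} \approx 470.83$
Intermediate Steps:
$Q = -4$ ($Q = -8 - -4 = -8 + 4 = -4$)
$- 25 \left(Q + \left(\frac{1}{6} - 15\right)\right) = - 25 \left(-4 + \left(\frac{1}{6} - 15\right)\right) = - 25 \left(-4 - \frac{89}{6}\right) = \left(-25\right) \left(- \frac{113}{6}\right) = \frac{2825}{6}$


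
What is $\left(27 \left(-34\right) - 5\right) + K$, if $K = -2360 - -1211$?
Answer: $-2072$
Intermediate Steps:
$K = -1149$ ($K = -2360 + 1211 = -1149$)
$\left(27 \left(-34\right) - 5\right) + K = \left(27 \left(-34\right) - 5\right) - 1149 = \left(-918 - 5\right) - 1149 = -923 - 1149 = -2072$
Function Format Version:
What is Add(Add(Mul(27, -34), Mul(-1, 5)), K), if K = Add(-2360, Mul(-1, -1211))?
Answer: -2072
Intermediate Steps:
K = -1149 (K = Add(-2360, 1211) = -1149)
Add(Add(Mul(27, -34), Mul(-1, 5)), K) = Add(Add(Mul(27, -34), Mul(-1, 5)), -1149) = Add(Add(-918, -5), -1149) = Add(-923, -1149) = -2072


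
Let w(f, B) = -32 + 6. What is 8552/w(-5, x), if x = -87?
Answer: -4276/13 ≈ -328.92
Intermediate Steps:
w(f, B) = -26
8552/w(-5, x) = 8552/(-26) = 8552*(-1/26) = -4276/13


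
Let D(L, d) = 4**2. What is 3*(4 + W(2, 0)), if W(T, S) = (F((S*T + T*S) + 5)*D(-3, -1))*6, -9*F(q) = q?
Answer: -148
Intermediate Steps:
D(L, d) = 16
F(q) = -q/9
W(T, S) = -160/3 - 64*S*T/3 (W(T, S) = (-((S*T + T*S) + 5)/9*16)*6 = (-((S*T + S*T) + 5)/9*16)*6 = (-(2*S*T + 5)/9*16)*6 = (-(5 + 2*S*T)/9*16)*6 = ((-5/9 - 2*S*T/9)*16)*6 = (-80/9 - 32*S*T/9)*6 = -160/3 - 64*S*T/3)
3*(4 + W(2, 0)) = 3*(4 + (-160/3 - 64/3*0*2)) = 3*(4 + (-160/3 + 0)) = 3*(4 - 160/3) = 3*(-148/3) = -148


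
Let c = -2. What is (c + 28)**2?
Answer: 676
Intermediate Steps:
(c + 28)**2 = (-2 + 28)**2 = 26**2 = 676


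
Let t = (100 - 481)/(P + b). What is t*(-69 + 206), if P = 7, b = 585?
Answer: -52197/592 ≈ -88.171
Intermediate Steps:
t = -381/592 (t = (100 - 481)/(7 + 585) = -381/592 ≈ -0.64358)
t*(-69 + 206) = -381*(-69 + 206)/592 = -381/592*137 = -52197/592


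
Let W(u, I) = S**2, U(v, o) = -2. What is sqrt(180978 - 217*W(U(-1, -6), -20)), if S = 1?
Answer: 7*sqrt(3689) ≈ 425.16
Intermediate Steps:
W(u, I) = 1 (W(u, I) = 1**2 = 1)
sqrt(180978 - 217*W(U(-1, -6), -20)) = sqrt(180978 - 217*1) = sqrt(180978 - 217) = sqrt(180761) = 7*sqrt(3689)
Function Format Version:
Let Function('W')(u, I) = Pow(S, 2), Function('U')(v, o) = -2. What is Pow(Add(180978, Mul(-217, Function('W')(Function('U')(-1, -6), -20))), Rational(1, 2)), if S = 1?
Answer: Mul(7, Pow(3689, Rational(1, 2))) ≈ 425.16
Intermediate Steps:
Function('W')(u, I) = 1 (Function('W')(u, I) = Pow(1, 2) = 1)
Pow(Add(180978, Mul(-217, Function('W')(Function('U')(-1, -6), -20))), Rational(1, 2)) = Pow(Add(180978, Mul(-217, 1)), Rational(1, 2)) = Pow(Add(180978, -217), Rational(1, 2)) = Pow(180761, Rational(1, 2)) = Mul(7, Pow(3689, Rational(1, 2)))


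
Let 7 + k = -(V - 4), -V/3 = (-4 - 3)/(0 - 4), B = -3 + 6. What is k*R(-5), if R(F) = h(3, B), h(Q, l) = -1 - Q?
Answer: -9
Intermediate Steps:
B = 3
R(F) = -4 (R(F) = -1 - 1*3 = -1 - 3 = -4)
V = -21/4 (V = -3*(-4 - 3)/(0 - 4) = -(-21)/(-4) = -(-21)*(-1)/4 = -3*7/4 = -21/4 ≈ -5.2500)
k = 9/4 (k = -7 - (-21/4 - 4) = -7 - 1*(-37/4) = -7 + 37/4 = 9/4 ≈ 2.2500)
k*R(-5) = (9/4)*(-4) = -9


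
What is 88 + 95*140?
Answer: 13388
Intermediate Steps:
88 + 95*140 = 88 + 13300 = 13388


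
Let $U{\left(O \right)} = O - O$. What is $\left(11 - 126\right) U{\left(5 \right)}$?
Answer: $0$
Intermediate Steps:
$U{\left(O \right)} = 0$
$\left(11 - 126\right) U{\left(5 \right)} = \left(11 - 126\right) 0 = \left(-115\right) 0 = 0$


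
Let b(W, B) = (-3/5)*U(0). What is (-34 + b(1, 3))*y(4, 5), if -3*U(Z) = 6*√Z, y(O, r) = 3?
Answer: -102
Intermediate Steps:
U(Z) = -2*√Z
b(W, B) = 0 (b(W, B) = (-3/5)*(-2*√0) = (-3*⅕)*(-2*0) = -⅗*0 = 0)
(-34 + b(1, 3))*y(4, 5) = (-34 + 0)*3 = -34*3 = -102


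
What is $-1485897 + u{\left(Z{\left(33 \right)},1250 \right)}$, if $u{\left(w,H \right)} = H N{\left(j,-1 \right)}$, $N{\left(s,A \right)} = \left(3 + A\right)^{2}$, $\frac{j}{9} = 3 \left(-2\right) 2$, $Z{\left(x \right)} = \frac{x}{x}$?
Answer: $-1480897$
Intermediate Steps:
$Z{\left(x \right)} = 1$
$j = -108$ ($j = 9 \cdot 3 \left(-2\right) 2 = 9 \left(\left(-6\right) 2\right) = 9 \left(-12\right) = -108$)
$u{\left(w,H \right)} = 4 H$ ($u{\left(w,H \right)} = H \left(3 - 1\right)^{2} = H 2^{2} = H 4 = 4 H$)
$-1485897 + u{\left(Z{\left(33 \right)},1250 \right)} = -1485897 + 4 \cdot 1250 = -1485897 + 5000 = -1480897$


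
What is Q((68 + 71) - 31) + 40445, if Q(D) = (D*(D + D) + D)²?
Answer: 549286541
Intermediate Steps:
Q(D) = (D + 2*D²)² (Q(D) = (D*(2*D) + D)² = (2*D² + D)² = (D + 2*D²)²)
Q((68 + 71) - 31) + 40445 = ((68 + 71) - 31)²*(1 + 2*((68 + 71) - 31))² + 40445 = (139 - 31)²*(1 + 2*(139 - 31))² + 40445 = 108²*(1 + 2*108)² + 40445 = 11664*(1 + 216)² + 40445 = 11664*217² + 40445 = 11664*47089 + 40445 = 549246096 + 40445 = 549286541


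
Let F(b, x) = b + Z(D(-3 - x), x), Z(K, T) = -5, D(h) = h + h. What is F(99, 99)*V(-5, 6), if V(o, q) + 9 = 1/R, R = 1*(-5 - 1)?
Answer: -2585/3 ≈ -861.67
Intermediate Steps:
D(h) = 2*h
F(b, x) = -5 + b (F(b, x) = b - 5 = -5 + b)
R = -6 (R = 1*(-6) = -6)
V(o, q) = -55/6 (V(o, q) = -9 + 1/(-6) = -9 - ⅙ = -55/6)
F(99, 99)*V(-5, 6) = (-5 + 99)*(-55/6) = 94*(-55/6) = -2585/3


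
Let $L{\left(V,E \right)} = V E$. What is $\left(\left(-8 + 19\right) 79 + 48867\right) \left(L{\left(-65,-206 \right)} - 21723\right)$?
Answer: $-414450088$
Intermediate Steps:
$L{\left(V,E \right)} = E V$
$\left(\left(-8 + 19\right) 79 + 48867\right) \left(L{\left(-65,-206 \right)} - 21723\right) = \left(\left(-8 + 19\right) 79 + 48867\right) \left(\left(-206\right) \left(-65\right) - 21723\right) = \left(11 \cdot 79 + 48867\right) \left(13390 - 21723\right) = \left(869 + 48867\right) \left(-8333\right) = 49736 \left(-8333\right) = -414450088$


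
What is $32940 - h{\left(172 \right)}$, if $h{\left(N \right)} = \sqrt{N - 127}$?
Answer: $32940 - 3 \sqrt{5} \approx 32933.0$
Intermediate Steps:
$h{\left(N \right)} = \sqrt{-127 + N}$
$32940 - h{\left(172 \right)} = 32940 - \sqrt{-127 + 172} = 32940 - \sqrt{45} = 32940 - 3 \sqrt{5}$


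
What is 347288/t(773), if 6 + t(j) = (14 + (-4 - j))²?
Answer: 347288/582163 ≈ 0.59655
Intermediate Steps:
t(j) = -6 + (10 - j)² (t(j) = -6 + (14 + (-4 - j))² = -6 + (10 - j)²)
347288/t(773) = 347288/(-6 + (-10 + 773)²) = 347288/(-6 + 763²) = 347288/(-6 + 582169) = 347288/582163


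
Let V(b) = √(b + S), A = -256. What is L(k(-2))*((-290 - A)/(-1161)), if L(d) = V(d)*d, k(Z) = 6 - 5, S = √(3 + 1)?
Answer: 34*√3/1161 ≈ 0.050723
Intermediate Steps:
S = 2 (S = √4 = 2)
k(Z) = 1
V(b) = √(2 + b) (V(b) = √(b + 2) = √(2 + b))
L(d) = d*√(2 + d) (L(d) = √(2 + d)*d = d*√(2 + d))
L(k(-2))*((-290 - A)/(-1161)) = (1*√(2 + 1))*((-290 - 1*(-256))/(-1161)) = (1*√3)*((-290 + 256)*(-1/1161)) = √3*(-34*(-1/1161)) = √3*(34/1161) = 34*√3/1161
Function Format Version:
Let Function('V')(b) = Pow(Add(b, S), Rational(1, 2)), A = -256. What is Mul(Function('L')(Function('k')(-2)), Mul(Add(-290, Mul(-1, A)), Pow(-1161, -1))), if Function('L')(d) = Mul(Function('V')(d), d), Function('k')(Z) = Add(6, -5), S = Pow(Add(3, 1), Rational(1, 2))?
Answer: Mul(Rational(34, 1161), Pow(3, Rational(1, 2))) ≈ 0.050723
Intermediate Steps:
S = 2 (S = Pow(4, Rational(1, 2)) = 2)
Function('k')(Z) = 1
Function('V')(b) = Pow(Add(2, b), Rational(1, 2)) (Function('V')(b) = Pow(Add(b, 2), Rational(1, 2)) = Pow(Add(2, b), Rational(1, 2)))
Function('L')(d) = Mul(d, Pow(Add(2, d), Rational(1, 2))) (Function('L')(d) = Mul(Pow(Add(2, d), Rational(1, 2)), d) = Mul(d, Pow(Add(2, d), Rational(1, 2))))
Mul(Function('L')(Function('k')(-2)), Mul(Add(-290, Mul(-1, A)), Pow(-1161, -1))) = Mul(Mul(1, Pow(Add(2, 1), Rational(1, 2))), Mul(Add(-290, Mul(-1, -256)), Pow(-1161, -1))) = Mul(Mul(1, Pow(3, Rational(1, 2))), Mul(Add(-290, 256), Rational(-1, 1161))) = Mul(Pow(3, Rational(1, 2)), Mul(-34, Rational(-1, 1161))) = Mul(Pow(3, Rational(1, 2)), Rational(34, 1161)) = Mul(Rational(34, 1161), Pow(3, Rational(1, 2)))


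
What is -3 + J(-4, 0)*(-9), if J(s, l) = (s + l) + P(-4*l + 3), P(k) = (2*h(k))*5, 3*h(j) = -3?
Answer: 123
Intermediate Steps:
h(j) = -1 (h(j) = (⅓)*(-3) = -1)
P(k) = -10 (P(k) = (2*(-1))*5 = -2*5 = -10)
J(s, l) = -10 + l + s (J(s, l) = (s + l) - 10 = (l + s) - 10 = -10 + l + s)
-3 + J(-4, 0)*(-9) = -3 + (-10 + 0 - 4)*(-9) = -3 - 14*(-9) = -3 + 126 = 123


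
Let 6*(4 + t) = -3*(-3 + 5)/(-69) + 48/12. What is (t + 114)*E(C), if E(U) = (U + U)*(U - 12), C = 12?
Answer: 0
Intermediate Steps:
E(U) = 2*U*(-12 + U) (E(U) = (2*U)*(-12 + U) = 2*U*(-12 + U))
t = -229/69 (t = -4 + (-3*(-3 + 5)/(-69) + 48/12)/6 = -4 + (-3*2*(-1/69) + 48*(1/12))/6 = -4 + (-6*(-1/69) + 4)/6 = -4 + (2/23 + 4)/6 = -4 + (1/6)*(94/23) = -4 + 47/69 = -229/69 ≈ -3.3188)
(t + 114)*E(C) = (-229/69 + 114)*(2*12*(-12 + 12)) = 7637*(2*12*0)/69 = (7637/69)*0 = 0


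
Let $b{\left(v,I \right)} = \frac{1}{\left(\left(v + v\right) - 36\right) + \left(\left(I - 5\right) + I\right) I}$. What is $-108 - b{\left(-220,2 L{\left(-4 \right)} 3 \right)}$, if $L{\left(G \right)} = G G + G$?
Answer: $- \frac{1029457}{9532} \approx -108.0$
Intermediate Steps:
$L{\left(G \right)} = G + G^{2}$ ($L{\left(G \right)} = G^{2} + G = G + G^{2}$)
$b{\left(v,I \right)} = \frac{1}{-36 + 2 v + I \left(-5 + 2 I\right)}$ ($b{\left(v,I \right)} = \frac{1}{\left(2 v - 36\right) + \left(\left(I - 5\right) + I\right) I} = \frac{1}{\left(-36 + 2 v\right) + \left(\left(-5 + I\right) + I\right) I} = \frac{1}{\left(-36 + 2 v\right) + \left(-5 + 2 I\right) I} = \frac{1}{\left(-36 + 2 v\right) + I \left(-5 + 2 I\right)} = \frac{1}{-36 + 2 v + I \left(-5 + 2 I\right)}$)
$-108 - b{\left(-220,2 L{\left(-4 \right)} 3 \right)} = -108 - \frac{1}{-36 - 5 \cdot 2 \left(- 4 \left(1 - 4\right)\right) 3 + 2 \left(-220\right) + 2 \left(2 \left(- 4 \left(1 - 4\right)\right) 3\right)^{2}} = -108 - \frac{1}{-36 - 5 \cdot 2 \left(\left(-4\right) \left(-3\right)\right) 3 - 440 + 2 \left(2 \left(\left(-4\right) \left(-3\right)\right) 3\right)^{2}} = -108 - \frac{1}{-36 - 5 \cdot 2 \cdot 12 \cdot 3 - 440 + 2 \left(2 \cdot 12 \cdot 3\right)^{2}} = -108 - \frac{1}{-36 - 5 \cdot 24 \cdot 3 - 440 + 2 \left(24 \cdot 3\right)^{2}} = -108 - \frac{1}{-36 - 360 - 440 + 2 \cdot 72^{2}} = -108 - \frac{1}{-36 - 360 - 440 + 2 \cdot 5184} = -108 - \frac{1}{-36 - 360 - 440 + 10368} = -108 - \frac{1}{9532} = - \frac{1029457}{9532}$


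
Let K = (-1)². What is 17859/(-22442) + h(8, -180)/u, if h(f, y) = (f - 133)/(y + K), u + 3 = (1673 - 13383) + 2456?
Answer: -29595221827/37186461326 ≈ -0.79586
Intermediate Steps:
K = 1
u = -9257 (u = -3 + ((1673 - 13383) + 2456) = -3 + (-11710 + 2456) = -3 - 9254 = -9257)
h(f, y) = (-133 + f)/(1 + y) (h(f, y) = (f - 133)/(y + 1) = (-133 + f)/(1 + y))
17859/(-22442) + h(8, -180)/u = 17859/(-22442) + ((-133 + 8)/(1 - 180))/(-9257) = 17859*(-1/22442) + (-125/(-179))*(-1/9257) = -17859/22442 - 1/179*(-125)*(-1/9257) = -17859/22442 + (125/179)*(-1/9257) = -17859/22442 - 125/1657003 = -29595221827/37186461326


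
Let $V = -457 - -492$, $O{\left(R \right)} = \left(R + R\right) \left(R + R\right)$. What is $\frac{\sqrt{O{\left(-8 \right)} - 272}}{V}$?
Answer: $\frac{4 i}{35} \approx 0.11429 i$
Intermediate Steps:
$O{\left(R \right)} = 4 R^{2}$ ($O{\left(R \right)} = 2 R 2 R = 4 R^{2}$)
$V = 35$ ($V = -457 + 492 = 35$)
$\frac{\sqrt{O{\left(-8 \right)} - 272}}{V} = \frac{\sqrt{4 \left(-8\right)^{2} - 272}}{35} = \sqrt{4 \cdot 64 - 272} \cdot \frac{1}{35} = \sqrt{256 - 272} \cdot \frac{1}{35} = \sqrt{-16} \cdot \frac{1}{35} = 4 i \frac{1}{35} = \frac{4 i}{35}$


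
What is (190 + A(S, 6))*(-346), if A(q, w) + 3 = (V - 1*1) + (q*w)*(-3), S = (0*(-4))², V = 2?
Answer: -65048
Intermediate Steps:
S = 0 (S = 0² = 0)
A(q, w) = -2 - 3*q*w (A(q, w) = -3 + ((2 - 1*1) + (q*w)*(-3)) = -3 + ((2 - 1) - 3*q*w) = -3 + (1 - 3*q*w) = -2 - 3*q*w)
(190 + A(S, 6))*(-346) = (190 + (-2 - 3*0*6))*(-346) = (190 + (-2 + 0))*(-346) = (190 - 2)*(-346) = 188*(-346) = -65048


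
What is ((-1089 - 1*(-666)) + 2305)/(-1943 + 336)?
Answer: -1882/1607 ≈ -1.1711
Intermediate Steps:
((-1089 - 1*(-666)) + 2305)/(-1943 + 336) = ((-1089 + 666) + 2305)/(-1607) = (-423 + 2305)*(-1/1607) = 1882*(-1/1607) = -1882/1607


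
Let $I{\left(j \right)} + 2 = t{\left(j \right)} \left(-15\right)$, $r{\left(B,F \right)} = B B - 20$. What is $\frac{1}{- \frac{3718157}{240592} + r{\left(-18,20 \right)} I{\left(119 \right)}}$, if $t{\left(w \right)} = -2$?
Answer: $\frac{240592}{2044200947} \approx 0.00011769$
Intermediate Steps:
$r{\left(B,F \right)} = -20 + B^{2}$ ($r{\left(B,F \right)} = B^{2} - 20 = -20 + B^{2}$)
$I{\left(j \right)} = 28$ ($I{\left(j \right)} = -2 - -30 = -2 + 30 = 28$)
$\frac{1}{- \frac{3718157}{240592} + r{\left(-18,20 \right)} I{\left(119 \right)}} = \frac{1}{- \frac{3718157}{240592} + \left(-20 + \left(-18\right)^{2}\right) 28} = \frac{1}{\left(-3718157\right) \frac{1}{240592} + \left(-20 + 324\right) 28} = \frac{1}{- \frac{3718157}{240592} + 304 \cdot 28} = \frac{1}{- \frac{3718157}{240592} + 8512} = \frac{1}{\frac{2044200947}{240592}} = \frac{240592}{2044200947}$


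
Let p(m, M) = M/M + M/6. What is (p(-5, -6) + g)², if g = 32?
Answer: 1024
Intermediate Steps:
p(m, M) = 1 + M/6 (p(m, M) = 1 + M*(⅙) = 1 + M/6)
(p(-5, -6) + g)² = ((1 + (⅙)*(-6)) + 32)² = ((1 - 1) + 32)² = (0 + 32)² = 32² = 1024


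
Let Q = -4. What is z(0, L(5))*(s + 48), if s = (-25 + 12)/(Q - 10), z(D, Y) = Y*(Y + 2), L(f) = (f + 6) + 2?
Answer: 133575/14 ≈ 9541.1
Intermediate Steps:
L(f) = 8 + f (L(f) = (6 + f) + 2 = 8 + f)
z(D, Y) = Y*(2 + Y)
s = 13/14 (s = (-25 + 12)/(-4 - 10) = -13/(-14) = -13*(-1/14) = 13/14 ≈ 0.92857)
z(0, L(5))*(s + 48) = ((8 + 5)*(2 + (8 + 5)))*(13/14 + 48) = (13*(2 + 13))*(685/14) = (13*15)*(685/14) = 195*(685/14) = 133575/14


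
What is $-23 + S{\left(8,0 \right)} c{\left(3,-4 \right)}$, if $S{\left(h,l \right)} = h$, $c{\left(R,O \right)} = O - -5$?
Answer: $-15$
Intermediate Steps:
$c{\left(R,O \right)} = 5 + O$ ($c{\left(R,O \right)} = O + 5 = 5 + O$)
$-23 + S{\left(8,0 \right)} c{\left(3,-4 \right)} = -23 + 8 \left(5 - 4\right) = -23 + 8 \cdot 1 = -23 + 8 = -15$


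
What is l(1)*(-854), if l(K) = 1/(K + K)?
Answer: -427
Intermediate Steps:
l(K) = 1/(2*K)
l(1)*(-854) = ((½)/1)*(-854) = ((½)*1)*(-854) = (½)*(-854) = -427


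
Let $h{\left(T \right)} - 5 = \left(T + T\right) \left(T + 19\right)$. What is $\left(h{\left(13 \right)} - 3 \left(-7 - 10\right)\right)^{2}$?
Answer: $788544$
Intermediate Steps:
$h{\left(T \right)} = 5 + 2 T \left(19 + T\right)$ ($h{\left(T \right)} = 5 + \left(T + T\right) \left(T + 19\right) = 5 + 2 T \left(19 + T\right)$)
$\left(h{\left(13 \right)} - 3 \left(-7 - 10\right)\right)^{2} = \left(\left(5 + 2 \cdot 13^{2} + 38 \cdot 13\right) - 3 \left(-7 - 10\right)\right)^{2} = \left(\left(5 + 2 \cdot 169 + 494\right) - -51\right)^{2} = \left(\left(5 + 338 + 494\right) + 51\right)^{2} = \left(837 + 51\right)^{2} = 888^{2} = 788544$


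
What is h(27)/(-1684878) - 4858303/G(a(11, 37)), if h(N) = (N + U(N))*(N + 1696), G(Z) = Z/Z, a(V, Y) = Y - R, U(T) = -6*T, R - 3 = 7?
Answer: -2728549203143/561626 ≈ -4.8583e+6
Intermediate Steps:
R = 10 (R = 3 + 7 = 10)
a(V, Y) = -10 + Y (a(V, Y) = Y - 1*10 = Y - 10 = -10 + Y)
G(Z) = 1
h(N) = -5*N*(1696 + N) (h(N) = (N - 6*N)*(N + 1696) = (-5*N)*(1696 + N) = -5*N*(1696 + N))
h(27)/(-1684878) - 4858303/G(a(11, 37)) = (5*27*(-1696 - 1*27))/(-1684878) - 4858303/1 = (5*27*(-1696 - 27))*(-1/1684878) - 4858303*1 = (5*27*(-1723))*(-1/1684878) - 4858303 = -232605*(-1/1684878) - 4858303 = 77535/561626 - 4858303 = -2728549203143/561626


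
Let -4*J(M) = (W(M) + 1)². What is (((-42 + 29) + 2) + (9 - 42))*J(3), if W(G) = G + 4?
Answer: 704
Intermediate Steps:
W(G) = 4 + G
J(M) = -(5 + M)²/4 (J(M) = -((4 + M) + 1)²/4 = -(5 + M)²/4)
(((-42 + 29) + 2) + (9 - 42))*J(3) = (((-42 + 29) + 2) + (9 - 42))*(-(5 + 3)²/4) = ((-13 + 2) - 33)*(-¼*8²) = (-11 - 33)*(-¼*64) = -44*(-16) = 704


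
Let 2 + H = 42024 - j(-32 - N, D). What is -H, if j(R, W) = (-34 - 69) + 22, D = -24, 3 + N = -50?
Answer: -42103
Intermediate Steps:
N = -53 (N = -3 - 50 = -53)
j(R, W) = -81 (j(R, W) = -103 + 22 = -81)
H = 42103 (H = -2 + (42024 - 1*(-81)) = -2 + (42024 + 81) = -2 + 42105 = 42103)
-H = -1*42103 = -42103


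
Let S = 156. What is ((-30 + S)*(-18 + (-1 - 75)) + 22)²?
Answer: 139759684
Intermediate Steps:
((-30 + S)*(-18 + (-1 - 75)) + 22)² = ((-30 + 156)*(-18 + (-1 - 75)) + 22)² = (126*(-18 - 76) + 22)² = (126*(-94) + 22)² = (-11844 + 22)² = (-11822)² = 139759684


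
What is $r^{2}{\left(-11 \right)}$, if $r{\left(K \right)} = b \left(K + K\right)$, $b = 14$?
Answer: $94864$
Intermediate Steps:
$r{\left(K \right)} = 28 K$ ($r{\left(K \right)} = 14 \left(K + K\right) = 14 \cdot 2 K = 28 K$)
$r^{2}{\left(-11 \right)} = \left(28 \left(-11\right)\right)^{2} = \left(-308\right)^{2} = 94864$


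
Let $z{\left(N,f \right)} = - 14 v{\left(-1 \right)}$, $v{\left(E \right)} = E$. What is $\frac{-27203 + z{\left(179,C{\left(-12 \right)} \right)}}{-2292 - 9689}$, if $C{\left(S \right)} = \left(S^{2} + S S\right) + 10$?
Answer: $\frac{27189}{11981} \approx 2.2693$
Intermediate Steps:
$C{\left(S \right)} = 10 + 2 S^{2}$ ($C{\left(S \right)} = \left(S^{2} + S^{2}\right) + 10 = 2 S^{2} + 10 = 10 + 2 S^{2}$)
$z{\left(N,f \right)} = 14$ ($z{\left(N,f \right)} = \left(-14\right) \left(-1\right) = 14$)
$\frac{-27203 + z{\left(179,C{\left(-12 \right)} \right)}}{-2292 - 9689} = \frac{-27203 + 14}{-2292 - 9689} = - \frac{27189}{-11981} = \left(-27189\right) \left(- \frac{1}{11981}\right) = \frac{27189}{11981}$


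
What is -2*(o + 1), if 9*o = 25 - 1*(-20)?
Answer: -12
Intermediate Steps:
o = 5 (o = (25 - 1*(-20))/9 = (25 + 20)/9 = (1/9)*45 = 5)
-2*(o + 1) = -2*(5 + 1) = -2*6 = -12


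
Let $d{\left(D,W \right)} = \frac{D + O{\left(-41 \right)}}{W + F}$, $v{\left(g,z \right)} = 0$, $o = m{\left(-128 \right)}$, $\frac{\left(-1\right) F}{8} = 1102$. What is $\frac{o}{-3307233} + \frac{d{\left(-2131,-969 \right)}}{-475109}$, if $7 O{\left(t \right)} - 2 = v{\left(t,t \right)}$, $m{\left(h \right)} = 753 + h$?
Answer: $- \frac{214615228706}{1132904533809237} \approx -0.00018944$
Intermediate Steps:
$F = -8816$ ($F = \left(-8\right) 1102 = -8816$)
$o = 625$ ($o = 753 - 128 = 625$)
$O{\left(t \right)} = \frac{2}{7}$ ($O{\left(t \right)} = \frac{2}{7} + \frac{1}{7} \cdot 0 = \frac{2}{7} + 0 = \frac{2}{7}$)
$d{\left(D,W \right)} = \frac{\frac{2}{7} + D}{-8816 + W}$ ($d{\left(D,W \right)} = \frac{D + \frac{2}{7}}{W - 8816} = \frac{\frac{2}{7} + D}{-8816 + W}$)
$\frac{o}{-3307233} + \frac{d{\left(-2131,-969 \right)}}{-475109} = \frac{625}{-3307233} + \frac{\frac{1}{-8816 - 969} \left(\frac{2}{7} - 2131\right)}{-475109} = 625 \left(- \frac{1}{3307233}\right) + \frac{1}{-9785} \left(- \frac{14915}{7}\right) \left(- \frac{1}{475109}\right) = - \frac{625}{3307233} + \left(- \frac{1}{9785}\right) \left(- \frac{14915}{7}\right) \left(- \frac{1}{475109}\right) = - \frac{625}{3307233} + \frac{157}{721} \left(- \frac{1}{475109}\right) = - \frac{625}{3307233} - \frac{157}{342553589} = - \frac{214615228706}{1132904533809237}$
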